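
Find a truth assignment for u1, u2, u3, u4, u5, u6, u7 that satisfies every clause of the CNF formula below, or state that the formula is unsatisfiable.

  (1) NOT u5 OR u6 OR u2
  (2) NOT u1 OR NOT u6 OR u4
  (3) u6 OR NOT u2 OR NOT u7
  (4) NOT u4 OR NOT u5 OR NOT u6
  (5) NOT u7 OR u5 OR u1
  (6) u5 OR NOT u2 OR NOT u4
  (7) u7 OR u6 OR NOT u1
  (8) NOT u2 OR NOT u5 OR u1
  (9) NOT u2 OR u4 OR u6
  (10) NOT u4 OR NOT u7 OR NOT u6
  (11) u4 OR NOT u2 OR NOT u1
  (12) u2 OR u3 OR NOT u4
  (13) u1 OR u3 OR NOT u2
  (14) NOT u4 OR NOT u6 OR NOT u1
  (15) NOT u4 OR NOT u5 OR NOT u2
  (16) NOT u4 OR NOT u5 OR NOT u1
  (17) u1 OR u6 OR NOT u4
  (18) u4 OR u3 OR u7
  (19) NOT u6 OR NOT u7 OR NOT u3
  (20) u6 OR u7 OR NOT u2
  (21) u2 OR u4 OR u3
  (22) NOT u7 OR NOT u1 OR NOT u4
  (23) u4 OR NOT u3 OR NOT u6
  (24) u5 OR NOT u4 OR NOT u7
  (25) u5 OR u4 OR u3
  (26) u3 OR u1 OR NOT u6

u1=false; u2=false; u3=true; u4=true; u5=false; u6=true; u7=false

Case u5 = false:
Case u7 = false:
Case u2 = false:
Case u6 = true:
Case u1 = false:
The clause (u3) is unit, so u3 = true.
The clause (u4) is unit, so u4 = true.
Every clause now holds.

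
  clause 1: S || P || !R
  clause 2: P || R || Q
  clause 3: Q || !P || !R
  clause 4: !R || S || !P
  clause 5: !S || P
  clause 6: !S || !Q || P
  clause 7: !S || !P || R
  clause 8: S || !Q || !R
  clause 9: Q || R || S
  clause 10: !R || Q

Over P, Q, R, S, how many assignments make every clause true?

3

There are 2^4 = 16 truth assignments over (P, Q, R, S).
Check each against the 10 clauses (columns in the order P, Q, R, S):
  F F F F  ✗ fails (P || R || Q)
  F F F T  ✗ fails (P || R || Q)
  F F T F  ✗ fails (S || P || !R)
  F F T T  ✗ fails (!S || P)
  F T F F  ✓ satisfies all
  F T F T  ✗ fails (!S || P)
  F T T F  ✗ fails (S || P || !R)
  F T T T  ✗ fails (!S || P)
  T F F F  ✗ fails (Q || R || S)
  T F F T  ✗ fails (!S || !P || R)
  T F T F  ✗ fails (Q || !P || !R)
  T F T T  ✗ fails (Q || !P || !R)
  T T F F  ✓ satisfies all
  T T F T  ✗ fails (!S || !P || R)
  T T T F  ✗ fails (!R || S || !P)
  T T T T  ✓ satisfies all
3 of the 16 rows are models.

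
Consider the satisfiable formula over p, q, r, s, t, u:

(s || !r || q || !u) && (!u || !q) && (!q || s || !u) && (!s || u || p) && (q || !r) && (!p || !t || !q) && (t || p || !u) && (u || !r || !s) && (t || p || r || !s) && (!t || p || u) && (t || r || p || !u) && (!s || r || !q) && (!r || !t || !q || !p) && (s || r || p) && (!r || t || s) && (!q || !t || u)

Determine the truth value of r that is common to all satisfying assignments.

False

Suppose r = true.
The clause (q) is unit, so q = true.
The clause (!u) is unit, so u = false.
The clause (!s) is unit, so s = false.
The clause (t) is unit, so t = true.
But (!t) is also a unit clause — contradiction.
So every satisfying assignment has r = False.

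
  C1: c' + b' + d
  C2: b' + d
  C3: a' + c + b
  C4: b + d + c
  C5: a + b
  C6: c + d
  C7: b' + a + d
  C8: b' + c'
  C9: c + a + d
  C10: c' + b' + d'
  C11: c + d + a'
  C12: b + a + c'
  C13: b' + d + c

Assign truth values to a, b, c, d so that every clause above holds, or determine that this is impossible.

Try b = 0.
(a) alone gives a = 1.
(c) alone gives c = 1.
Every clause is now satisfied; d is unconstrained.

a=1,  b=0,  c=1,  d=0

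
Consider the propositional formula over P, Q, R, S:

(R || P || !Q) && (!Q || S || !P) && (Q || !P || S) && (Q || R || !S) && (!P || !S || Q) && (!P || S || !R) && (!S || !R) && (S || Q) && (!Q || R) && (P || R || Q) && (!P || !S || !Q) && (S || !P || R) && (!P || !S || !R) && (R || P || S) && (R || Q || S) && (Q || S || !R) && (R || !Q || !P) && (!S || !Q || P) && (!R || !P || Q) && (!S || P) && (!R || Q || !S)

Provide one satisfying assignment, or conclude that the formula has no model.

P ↦ false; Q ↦ true; R ↦ true; S ↦ false

Suppose S = false.
The clause (Q) is unit, so Q = true.
The clause (!P) is unit, so P = false.
The clause (R) is unit, so R = true.
Every clause now holds.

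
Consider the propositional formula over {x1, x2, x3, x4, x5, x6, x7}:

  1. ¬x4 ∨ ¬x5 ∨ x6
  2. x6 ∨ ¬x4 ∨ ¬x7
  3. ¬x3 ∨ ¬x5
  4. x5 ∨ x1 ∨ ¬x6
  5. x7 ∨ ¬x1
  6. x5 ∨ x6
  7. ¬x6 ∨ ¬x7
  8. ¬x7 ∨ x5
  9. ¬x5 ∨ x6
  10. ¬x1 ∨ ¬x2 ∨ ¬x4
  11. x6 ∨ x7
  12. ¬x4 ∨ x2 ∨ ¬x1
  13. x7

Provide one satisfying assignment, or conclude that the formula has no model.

The clause (x7) is unit, so x7 = True.
The clause (¬x6) is unit, so x6 = False.
The clause (¬x4) is unit, so x4 = False.
The clause (x5) is unit, so x5 = True.
But (¬x5) is also a unit clause — contradiction.

UNSATISFIABLE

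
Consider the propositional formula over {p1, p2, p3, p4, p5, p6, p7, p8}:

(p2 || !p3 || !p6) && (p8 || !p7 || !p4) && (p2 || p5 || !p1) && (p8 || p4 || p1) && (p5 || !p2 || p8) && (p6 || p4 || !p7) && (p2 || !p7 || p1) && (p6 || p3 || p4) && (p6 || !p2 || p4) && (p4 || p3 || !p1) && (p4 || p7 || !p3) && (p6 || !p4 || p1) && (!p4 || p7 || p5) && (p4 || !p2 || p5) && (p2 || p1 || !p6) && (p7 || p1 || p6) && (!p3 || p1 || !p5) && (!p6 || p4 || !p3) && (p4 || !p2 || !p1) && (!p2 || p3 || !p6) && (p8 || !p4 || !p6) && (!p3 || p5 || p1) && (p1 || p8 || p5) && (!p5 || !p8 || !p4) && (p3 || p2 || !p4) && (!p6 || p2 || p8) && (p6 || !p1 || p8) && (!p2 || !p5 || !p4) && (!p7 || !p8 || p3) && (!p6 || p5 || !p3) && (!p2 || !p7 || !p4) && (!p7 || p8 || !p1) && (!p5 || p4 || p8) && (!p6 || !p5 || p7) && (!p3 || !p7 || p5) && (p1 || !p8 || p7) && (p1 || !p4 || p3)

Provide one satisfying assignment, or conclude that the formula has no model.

Try p2 = true.
Try p5 = true.
Unit clause (!p4) forces p4 = false.
Unit clause (p6) forces p6 = true.
Unit clause (!p3) forces p3 = false.
But (p3) is also a unit clause — contradiction.
Undo p5 and try p5 = false.
Unit clause (p8) forces p8 = true.
Unit clause (p4) forces p4 = true.
Unit clause (p7) forces p7 = true.
But (!p7) is also a unit clause — contradiction.
Either choice for p5 ends in contradiction.
Undo p2 and try p2 = false.
Try p3 = false.
Unit clause (!p4) forces p4 = false.
Unit clause (p6) forces p6 = true.
Unit clause (!p1) forces p1 = false.
But (p1) is also a unit clause — contradiction.
Undo p3 and try p3 = true.
Unit clause (!p6) forces p6 = false.
Try p5 = true.
Unit clause (p1) forces p1 = true.
Unit clause (p8) forces p8 = true.
Unit clause (!p4) forces p4 = false.
Unit clause (!p7) forces p7 = false.
But (p7) is also a unit clause — contradiction.
Undo p5 and try p5 = false.
Unit clause (!p1) forces p1 = false.
But (p1) is also a unit clause — contradiction.
Either choice for p5 ends in contradiction.
Either choice for p3 ends in contradiction.
Either choice for p2 ends in contradiction.

UNSATISFIABLE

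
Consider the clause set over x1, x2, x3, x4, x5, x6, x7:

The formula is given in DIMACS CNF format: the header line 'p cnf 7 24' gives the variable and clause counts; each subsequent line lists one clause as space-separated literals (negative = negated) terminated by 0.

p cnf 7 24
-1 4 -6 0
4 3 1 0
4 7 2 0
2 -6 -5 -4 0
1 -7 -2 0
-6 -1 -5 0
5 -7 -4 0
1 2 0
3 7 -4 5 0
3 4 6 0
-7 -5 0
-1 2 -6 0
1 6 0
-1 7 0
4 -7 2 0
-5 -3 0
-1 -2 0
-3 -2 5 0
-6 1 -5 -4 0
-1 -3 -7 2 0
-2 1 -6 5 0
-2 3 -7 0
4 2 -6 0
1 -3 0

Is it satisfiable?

Try x1 = True.
(x7) alone gives x7 = True.
(¬x5) alone gives x5 = False.
(¬x4) alone gives x4 = False.
(¬x6) alone gives x6 = False.
(x3) alone gives x3 = True.
(x2) alone gives x2 = True.
That conflicts with the unit clause (¬x2).
Backtrack on x1: now try x1 = False.
(x2) alone gives x2 = True.
(¬x7) alone gives x7 = False.
(x6) alone gives x6 = True.
(x5) alone gives x5 = True.
(¬x3) alone gives x3 = False.
(x4) alone gives x4 = True.
That conflicts with the unit clause (¬x4).
Neither x1 = True nor x1 = False works.
No assignment satisfies every clause.

Unsatisfiable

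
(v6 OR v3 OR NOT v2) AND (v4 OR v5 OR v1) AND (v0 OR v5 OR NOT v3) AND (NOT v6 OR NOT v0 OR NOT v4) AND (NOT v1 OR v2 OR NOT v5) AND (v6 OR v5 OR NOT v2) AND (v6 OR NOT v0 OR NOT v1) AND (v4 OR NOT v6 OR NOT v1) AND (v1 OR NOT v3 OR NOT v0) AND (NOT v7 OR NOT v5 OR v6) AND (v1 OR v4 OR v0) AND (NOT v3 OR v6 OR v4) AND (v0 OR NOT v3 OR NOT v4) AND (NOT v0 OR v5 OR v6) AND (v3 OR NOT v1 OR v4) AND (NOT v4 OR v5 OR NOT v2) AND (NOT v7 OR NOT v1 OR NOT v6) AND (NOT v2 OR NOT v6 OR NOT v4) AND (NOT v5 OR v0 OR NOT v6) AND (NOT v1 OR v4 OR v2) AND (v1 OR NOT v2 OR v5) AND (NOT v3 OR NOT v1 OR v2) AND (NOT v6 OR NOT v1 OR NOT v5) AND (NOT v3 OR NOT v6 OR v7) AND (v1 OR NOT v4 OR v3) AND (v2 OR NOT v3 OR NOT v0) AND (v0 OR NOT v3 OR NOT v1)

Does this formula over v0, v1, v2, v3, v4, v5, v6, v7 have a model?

Suppose v6 = false.
Suppose v3 = false.
The clause (NOT v2) is unit, so v2 = false.
Suppose v1 = false.
The clause (NOT v4) is unit, so v4 = false.
The clause (v5) is unit, so v5 = true.
The clause (NOT v7) is unit, so v7 = false.
The clause (v0) is unit, so v0 = true.
Every clause now holds.
A satisfying assignment: v0=true, v1=false, v2=false, v3=false, v4=false, v5=true, v6=false, v7=false.

Yes, satisfiable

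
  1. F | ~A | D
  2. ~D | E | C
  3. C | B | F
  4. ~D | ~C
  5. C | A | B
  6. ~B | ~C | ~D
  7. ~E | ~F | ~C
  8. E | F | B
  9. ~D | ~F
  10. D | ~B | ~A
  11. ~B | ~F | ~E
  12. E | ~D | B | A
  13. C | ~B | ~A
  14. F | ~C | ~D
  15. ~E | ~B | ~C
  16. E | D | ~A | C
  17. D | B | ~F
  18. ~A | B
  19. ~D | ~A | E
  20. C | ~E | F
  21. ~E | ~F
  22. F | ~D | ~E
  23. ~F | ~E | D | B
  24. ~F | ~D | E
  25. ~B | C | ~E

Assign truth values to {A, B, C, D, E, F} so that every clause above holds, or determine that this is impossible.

Suppose D = 0.
Suppose F = 1.
(B) alone gives B = 1.
(~A) alone gives A = 0.
(~E) alone gives E = 0.
All clauses hold; C can take either value.

A=0, B=1, C=0, D=0, E=0, F=1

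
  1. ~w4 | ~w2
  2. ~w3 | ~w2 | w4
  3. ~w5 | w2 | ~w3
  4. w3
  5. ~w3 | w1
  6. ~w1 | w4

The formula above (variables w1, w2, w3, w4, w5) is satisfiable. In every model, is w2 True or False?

Suppose w2 = 1.
(~w4) alone gives w4 = 0.
(~w3) alone gives w3 = 0.
Now (w3) is unsatisfied and unit — conflict.
So every satisfying assignment has w2 = False.

False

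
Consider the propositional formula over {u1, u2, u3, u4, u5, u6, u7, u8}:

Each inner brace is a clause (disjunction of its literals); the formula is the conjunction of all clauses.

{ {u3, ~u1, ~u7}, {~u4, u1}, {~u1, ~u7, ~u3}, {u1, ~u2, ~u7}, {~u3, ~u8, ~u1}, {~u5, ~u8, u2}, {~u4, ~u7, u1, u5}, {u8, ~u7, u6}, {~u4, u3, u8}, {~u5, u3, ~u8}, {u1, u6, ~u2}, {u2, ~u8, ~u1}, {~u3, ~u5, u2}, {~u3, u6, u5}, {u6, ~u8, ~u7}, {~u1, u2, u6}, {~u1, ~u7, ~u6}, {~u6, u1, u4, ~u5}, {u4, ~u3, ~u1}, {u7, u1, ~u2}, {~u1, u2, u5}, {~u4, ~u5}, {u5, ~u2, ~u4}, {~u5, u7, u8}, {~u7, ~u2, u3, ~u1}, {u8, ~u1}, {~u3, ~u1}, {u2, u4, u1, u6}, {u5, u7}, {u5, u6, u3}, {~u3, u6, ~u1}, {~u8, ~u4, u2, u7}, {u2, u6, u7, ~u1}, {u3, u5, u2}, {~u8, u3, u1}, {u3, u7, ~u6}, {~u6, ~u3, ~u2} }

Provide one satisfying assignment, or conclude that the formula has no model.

Branch on u4: set u4 = 0.
Branch on u3: set u3 = 1.
The clause (~u1) is unit, so u1 = 0.
Branch on u2: set u2 = 0.
The clause (~u5) is unit, so u5 = 0.
The clause (u6) is unit, so u6 = 1.
The clause (u7) is unit, so u7 = 1.
Every clause is now satisfied; u8 is unconstrained.

u1=0, u2=0, u3=1, u4=0, u5=0, u6=1, u7=1, u8=1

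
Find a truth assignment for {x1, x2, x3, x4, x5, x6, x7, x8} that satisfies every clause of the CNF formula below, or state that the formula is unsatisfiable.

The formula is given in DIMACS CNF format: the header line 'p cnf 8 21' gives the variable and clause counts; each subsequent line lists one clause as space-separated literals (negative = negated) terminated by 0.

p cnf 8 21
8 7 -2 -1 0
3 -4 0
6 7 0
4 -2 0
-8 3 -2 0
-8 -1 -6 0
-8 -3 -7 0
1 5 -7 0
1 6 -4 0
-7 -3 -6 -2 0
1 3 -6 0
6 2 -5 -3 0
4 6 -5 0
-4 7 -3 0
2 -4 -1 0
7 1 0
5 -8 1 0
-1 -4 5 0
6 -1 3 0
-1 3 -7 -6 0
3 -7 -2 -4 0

Try x3 = True.
Try x6 = True.
Try x4 = False.
From the singleton clause (¬x2), x2 = False.
Try x8 = False.
Try x7 = True.
Try x1 = True.
Every clause is now satisfied; x5 is unconstrained.

x1: True, x2: False, x3: True, x4: False, x5: True, x6: True, x7: True, x8: False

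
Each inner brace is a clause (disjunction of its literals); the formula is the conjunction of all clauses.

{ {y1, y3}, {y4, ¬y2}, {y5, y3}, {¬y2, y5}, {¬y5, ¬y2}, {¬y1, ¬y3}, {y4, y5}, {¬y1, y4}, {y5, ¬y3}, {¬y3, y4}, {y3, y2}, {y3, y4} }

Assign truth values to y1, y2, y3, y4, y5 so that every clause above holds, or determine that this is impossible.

y1: False,  y2: False,  y3: True,  y4: True,  y5: True

Case y1 = False:
Unit clause (y3) forces y3 = True.
Unit clause (y5) forces y5 = True.
Unit clause (¬y2) forces y2 = False.
Unit clause (y4) forces y4 = True.
All clauses are satisfied.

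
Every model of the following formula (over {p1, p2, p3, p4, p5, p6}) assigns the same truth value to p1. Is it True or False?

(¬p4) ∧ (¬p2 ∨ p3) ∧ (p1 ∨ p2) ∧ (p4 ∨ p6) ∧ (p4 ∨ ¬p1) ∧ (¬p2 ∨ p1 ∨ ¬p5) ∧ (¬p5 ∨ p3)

False

Suppose p1 = True.
Unit clause (¬p4) forces p4 = False.
Now (p4) is unsatisfied and unit — conflict.
So every satisfying assignment has p1 = False.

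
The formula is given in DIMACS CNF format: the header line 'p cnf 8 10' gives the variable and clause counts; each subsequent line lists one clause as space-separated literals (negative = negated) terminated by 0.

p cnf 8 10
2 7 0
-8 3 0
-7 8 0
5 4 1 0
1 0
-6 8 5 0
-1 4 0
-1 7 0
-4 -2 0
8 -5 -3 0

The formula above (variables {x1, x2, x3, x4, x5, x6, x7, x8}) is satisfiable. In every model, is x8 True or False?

True

Suppose x8 = False.
Unit clause (¬x7) forces x7 = False.
Unit clause (x2) forces x2 = True.
Unit clause (x1) forces x1 = True.
But (¬x1) is also a unit clause — contradiction.
So every satisfying assignment has x8 = True.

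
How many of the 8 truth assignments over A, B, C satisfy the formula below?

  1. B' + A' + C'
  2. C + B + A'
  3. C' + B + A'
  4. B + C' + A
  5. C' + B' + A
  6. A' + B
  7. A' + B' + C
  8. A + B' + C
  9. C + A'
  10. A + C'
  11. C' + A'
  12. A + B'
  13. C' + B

1

There are 2^3 = 8 truth assignments over (A, B, C).
Check each against the 13 clauses (columns in the order A, B, C):
  F F F  ✓ satisfies all
  F F T  ✗ fails (B + C' + A)
  F T F  ✗ fails (A + B' + C)
  F T T  ✗ fails (C' + B' + A)
  T F F  ✗ fails (C + B + A')
  T F T  ✗ fails (C' + B + A')
  T T F  ✗ fails (A' + B' + C)
  T T T  ✗ fails (B' + A' + C')
1 of the 8 rows is a model.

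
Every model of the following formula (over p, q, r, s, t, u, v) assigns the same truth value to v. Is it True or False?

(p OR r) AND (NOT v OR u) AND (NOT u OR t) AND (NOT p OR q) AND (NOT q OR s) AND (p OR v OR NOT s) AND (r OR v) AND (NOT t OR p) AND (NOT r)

True

Suppose v = false.
From the singleton clause (r), r = true.
That conflicts with the unit clause (NOT r).
So every satisfying assignment has v = True.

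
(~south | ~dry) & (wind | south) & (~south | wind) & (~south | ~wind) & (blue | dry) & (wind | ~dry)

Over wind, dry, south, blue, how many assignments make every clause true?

3

There are 2^4 = 16 truth assignments over (wind, dry, south, blue).
Split on south. With south = 1, the clauses containing south are satisfied and ~south drops from the rest; 0 of the 2^3 = 8 assignments to the other variables satisfy what remains.
With south = 0, by the same count on the reduced clause set, 3 assignments work.
Total: 0 + 3 = 3.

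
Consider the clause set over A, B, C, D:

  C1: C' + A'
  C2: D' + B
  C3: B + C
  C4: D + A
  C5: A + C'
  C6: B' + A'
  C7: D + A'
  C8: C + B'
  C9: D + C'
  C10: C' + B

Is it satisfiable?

Try C = 0.
(B) alone gives B = 1.
Now (B') is unsatisfied and unit — conflict.
Backtrack on C: now try C = 1.
(A') alone gives A = 0.
Now (A) is unsatisfied and unit — conflict.
Either choice for C ends in contradiction.
No assignment satisfies every clause.

No, unsatisfiable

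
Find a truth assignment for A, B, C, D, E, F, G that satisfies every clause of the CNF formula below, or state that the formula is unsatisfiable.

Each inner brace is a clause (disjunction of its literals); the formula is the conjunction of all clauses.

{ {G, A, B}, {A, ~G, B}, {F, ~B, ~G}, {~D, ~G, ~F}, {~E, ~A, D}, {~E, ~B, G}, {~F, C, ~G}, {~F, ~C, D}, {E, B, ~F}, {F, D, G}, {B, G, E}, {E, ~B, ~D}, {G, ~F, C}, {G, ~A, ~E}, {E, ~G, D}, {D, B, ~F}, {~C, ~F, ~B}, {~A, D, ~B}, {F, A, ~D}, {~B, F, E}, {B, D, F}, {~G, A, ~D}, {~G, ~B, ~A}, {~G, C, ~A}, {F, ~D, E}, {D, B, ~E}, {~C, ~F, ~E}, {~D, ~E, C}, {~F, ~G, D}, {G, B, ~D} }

Case G = 1:
Case A = 1:
The clause (~B) is unit, so B = 0.
The clause (C) is unit, so C = 1.
Case D = 1:
The clause (~F) is unit, so F = 0.
The clause (E) is unit, so E = 1.
All clauses are satisfied.

A ↦ 1,  B ↦ 0,  C ↦ 1,  D ↦ 1,  E ↦ 1,  F ↦ 0,  G ↦ 1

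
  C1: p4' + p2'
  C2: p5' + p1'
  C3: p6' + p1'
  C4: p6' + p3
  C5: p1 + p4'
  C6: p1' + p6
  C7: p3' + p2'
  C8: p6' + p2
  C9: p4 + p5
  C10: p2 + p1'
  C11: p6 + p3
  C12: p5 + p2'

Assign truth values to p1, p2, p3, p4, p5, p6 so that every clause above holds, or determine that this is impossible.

p1 ↦ 0,  p2 ↦ 0,  p3 ↦ 1,  p4 ↦ 0,  p5 ↦ 1,  p6 ↦ 0

Case p4 = 0:
Unit clause (p5) forces p5 = 1.
Unit clause (p1') forces p1 = 0.
Case p6 = 0:
Unit clause (p3) forces p3 = 1.
Unit clause (p2') forces p2 = 0.
All clauses are satisfied.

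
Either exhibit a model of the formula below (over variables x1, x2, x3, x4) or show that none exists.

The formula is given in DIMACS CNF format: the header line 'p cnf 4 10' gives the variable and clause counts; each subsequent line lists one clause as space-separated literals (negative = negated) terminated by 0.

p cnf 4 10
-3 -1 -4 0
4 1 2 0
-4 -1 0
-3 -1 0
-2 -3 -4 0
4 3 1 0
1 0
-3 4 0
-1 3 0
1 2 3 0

(x1) alone gives x1 = True.
(¬x4) alone gives x4 = False.
(¬x3) alone gives x3 = False.
That conflicts with the unit clause (x3).

UNSATISFIABLE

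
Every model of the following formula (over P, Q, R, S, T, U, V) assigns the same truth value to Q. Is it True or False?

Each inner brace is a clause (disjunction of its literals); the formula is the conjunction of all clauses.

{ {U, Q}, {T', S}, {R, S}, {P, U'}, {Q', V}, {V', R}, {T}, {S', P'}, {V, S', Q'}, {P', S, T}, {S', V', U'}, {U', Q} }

Suppose Q = 0.
(U) alone gives U = 1.
But (U') is also a unit clause — contradiction.
So every satisfying assignment has Q = True.

True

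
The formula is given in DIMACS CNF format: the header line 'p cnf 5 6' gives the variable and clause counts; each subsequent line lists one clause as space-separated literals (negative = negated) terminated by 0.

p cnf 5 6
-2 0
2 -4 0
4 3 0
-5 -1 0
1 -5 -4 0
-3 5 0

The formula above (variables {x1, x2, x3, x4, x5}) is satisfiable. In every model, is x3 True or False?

Suppose x3 = False.
The clause (¬x2) is unit, so x2 = False.
The clause (¬x4) is unit, so x4 = False.
Now (x4) is unsatisfied and unit — conflict.
So every satisfying assignment has x3 = True.

True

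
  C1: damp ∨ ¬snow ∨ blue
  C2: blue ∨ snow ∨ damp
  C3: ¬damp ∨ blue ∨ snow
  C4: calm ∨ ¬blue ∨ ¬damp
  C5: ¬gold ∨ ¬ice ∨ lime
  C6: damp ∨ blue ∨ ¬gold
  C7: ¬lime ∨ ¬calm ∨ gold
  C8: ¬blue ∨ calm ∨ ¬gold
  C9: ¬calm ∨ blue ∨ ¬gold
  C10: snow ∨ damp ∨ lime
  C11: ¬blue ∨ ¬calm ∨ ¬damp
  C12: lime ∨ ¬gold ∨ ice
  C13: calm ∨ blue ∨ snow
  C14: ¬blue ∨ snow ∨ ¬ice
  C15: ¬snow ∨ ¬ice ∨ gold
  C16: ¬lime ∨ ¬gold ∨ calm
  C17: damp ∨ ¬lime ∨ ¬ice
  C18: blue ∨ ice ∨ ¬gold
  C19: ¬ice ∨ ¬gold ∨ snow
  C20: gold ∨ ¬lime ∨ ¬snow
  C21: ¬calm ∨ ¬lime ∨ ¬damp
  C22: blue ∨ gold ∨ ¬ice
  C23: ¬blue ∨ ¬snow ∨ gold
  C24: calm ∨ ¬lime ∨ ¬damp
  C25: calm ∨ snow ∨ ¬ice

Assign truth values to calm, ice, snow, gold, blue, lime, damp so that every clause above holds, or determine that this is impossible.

Branch on damp: set damp = True.
Branch on blue: set blue = False.
From the singleton clause (snow), snow = True.
Branch on calm: set calm = True.
From the singleton clause (¬gold), gold = False.
From the singleton clause (¬lime), lime = False.
From the singleton clause (¬ice), ice = False.
This assignment satisfies each clause.

calm ↦ True, ice ↦ False, snow ↦ True, gold ↦ False, blue ↦ False, lime ↦ False, damp ↦ True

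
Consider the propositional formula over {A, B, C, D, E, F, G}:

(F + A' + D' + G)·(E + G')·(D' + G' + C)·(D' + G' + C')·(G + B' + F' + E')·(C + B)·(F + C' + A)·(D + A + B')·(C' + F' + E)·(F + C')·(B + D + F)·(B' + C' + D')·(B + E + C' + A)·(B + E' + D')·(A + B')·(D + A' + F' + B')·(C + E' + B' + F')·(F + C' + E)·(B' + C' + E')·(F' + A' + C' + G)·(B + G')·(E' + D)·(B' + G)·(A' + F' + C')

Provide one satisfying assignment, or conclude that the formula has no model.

Try E = 1.
From the singleton clause (D), D = 1.
From the singleton clause (B), B = 1.
From the singleton clause (C'), C = 0.
From the singleton clause (G'), G = 0.
Now (G) is unsatisfied and unit — conflict.
Undo E and try E = 0.
From the singleton clause (G'), G = 0.
From the singleton clause (B'), B = 0.
From the singleton clause (C), C = 1.
From the singleton clause (F'), F = 0.
Now (F) is unsatisfied and unit — conflict.
Neither E = 1 nor E = 0 works.

UNSATISFIABLE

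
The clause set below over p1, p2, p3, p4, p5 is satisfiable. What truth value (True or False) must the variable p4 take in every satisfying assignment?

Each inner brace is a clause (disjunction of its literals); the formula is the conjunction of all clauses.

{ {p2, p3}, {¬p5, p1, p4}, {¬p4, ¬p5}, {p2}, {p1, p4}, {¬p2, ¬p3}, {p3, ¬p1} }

Suppose p4 = False.
(p2) alone gives p2 = True.
(p1) alone gives p1 = True.
(¬p3) alone gives p3 = False.
Now (p3) is unsatisfied and unit — conflict.
So every satisfying assignment has p4 = True.

True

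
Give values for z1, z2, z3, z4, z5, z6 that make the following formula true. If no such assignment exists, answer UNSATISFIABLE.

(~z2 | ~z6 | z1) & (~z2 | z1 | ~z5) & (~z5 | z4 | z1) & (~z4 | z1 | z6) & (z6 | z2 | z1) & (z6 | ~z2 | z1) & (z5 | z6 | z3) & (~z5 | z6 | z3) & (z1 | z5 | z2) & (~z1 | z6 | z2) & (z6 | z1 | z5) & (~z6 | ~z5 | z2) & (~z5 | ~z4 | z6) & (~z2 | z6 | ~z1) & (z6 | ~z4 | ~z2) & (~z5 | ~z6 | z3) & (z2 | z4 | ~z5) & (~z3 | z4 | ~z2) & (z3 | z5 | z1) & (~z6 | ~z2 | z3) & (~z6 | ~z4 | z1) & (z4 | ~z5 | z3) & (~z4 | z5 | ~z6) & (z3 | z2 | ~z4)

Branch on z2: set z2 = 1.
Branch on z6: set z6 = 1.
From the singleton clause (z1), z1 = 1.
From the singleton clause (z3), z3 = 1.
From the singleton clause (z4), z4 = 1.
From the singleton clause (z5), z5 = 1.
This assignment satisfies each clause.

z1=1; z2=1; z3=1; z4=1; z5=1; z6=1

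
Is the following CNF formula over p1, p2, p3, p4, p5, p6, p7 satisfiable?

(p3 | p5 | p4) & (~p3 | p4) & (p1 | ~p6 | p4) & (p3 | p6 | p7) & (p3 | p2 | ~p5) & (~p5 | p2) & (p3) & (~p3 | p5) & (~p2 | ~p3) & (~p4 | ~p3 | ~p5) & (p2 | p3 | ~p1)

No, unsatisfiable

The clause (p3) is unit, so p3 = 1.
The clause (p4) is unit, so p4 = 1.
The clause (p5) is unit, so p5 = 1.
Now (~p5) is unsatisfied and unit — conflict.
No assignment satisfies every clause.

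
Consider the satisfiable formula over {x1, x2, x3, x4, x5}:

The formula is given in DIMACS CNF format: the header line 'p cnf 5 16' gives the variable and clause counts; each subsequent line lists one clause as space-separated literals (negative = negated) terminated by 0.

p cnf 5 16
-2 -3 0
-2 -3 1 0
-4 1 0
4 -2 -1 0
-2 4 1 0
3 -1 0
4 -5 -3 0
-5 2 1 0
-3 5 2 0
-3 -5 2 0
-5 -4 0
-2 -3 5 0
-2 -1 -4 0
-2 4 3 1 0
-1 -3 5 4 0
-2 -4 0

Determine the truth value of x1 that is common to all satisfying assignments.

False

Suppose x1 = True.
From the singleton clause (x3), x3 = True.
From the singleton clause (¬x2), x2 = False.
From the singleton clause (x5), x5 = True.
But (¬x5) is also a unit clause — contradiction.
So every satisfying assignment has x1 = False.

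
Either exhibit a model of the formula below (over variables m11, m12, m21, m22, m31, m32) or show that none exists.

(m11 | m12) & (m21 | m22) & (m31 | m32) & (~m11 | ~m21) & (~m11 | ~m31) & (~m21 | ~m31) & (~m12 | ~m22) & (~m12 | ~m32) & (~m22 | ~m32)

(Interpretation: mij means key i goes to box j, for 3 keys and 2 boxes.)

Suppose m11 = 1.
Unit clause (~m21) forces m21 = 0.
Unit clause (m22) forces m22 = 1.
Unit clause (~m31) forces m31 = 0.
Unit clause (m32) forces m32 = 1.
Now (~m32) is unsatisfied and unit — conflict.
Backtrack on m11: now try m11 = 0.
Unit clause (m12) forces m12 = 1.
Unit clause (~m22) forces m22 = 0.
Unit clause (m21) forces m21 = 1.
Unit clause (~m31) forces m31 = 0.
Unit clause (m32) forces m32 = 1.
Now (~m32) is unsatisfied and unit — conflict.
Either choice for m11 ends in contradiction.

UNSATISFIABLE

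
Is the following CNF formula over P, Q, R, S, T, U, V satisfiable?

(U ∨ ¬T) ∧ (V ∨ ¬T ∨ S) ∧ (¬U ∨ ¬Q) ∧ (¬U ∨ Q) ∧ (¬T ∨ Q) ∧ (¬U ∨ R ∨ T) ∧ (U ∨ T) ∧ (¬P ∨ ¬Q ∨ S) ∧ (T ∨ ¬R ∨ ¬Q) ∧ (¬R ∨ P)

No, unsatisfiable

Branch on U: set U = True.
(¬Q) alone gives Q = False.
That conflicts with the unit clause (Q).
Backtrack on U: now try U = False.
(¬T) alone gives T = False.
That conflicts with the unit clause (T).
Neither U = True nor U = False works.
No assignment satisfies every clause.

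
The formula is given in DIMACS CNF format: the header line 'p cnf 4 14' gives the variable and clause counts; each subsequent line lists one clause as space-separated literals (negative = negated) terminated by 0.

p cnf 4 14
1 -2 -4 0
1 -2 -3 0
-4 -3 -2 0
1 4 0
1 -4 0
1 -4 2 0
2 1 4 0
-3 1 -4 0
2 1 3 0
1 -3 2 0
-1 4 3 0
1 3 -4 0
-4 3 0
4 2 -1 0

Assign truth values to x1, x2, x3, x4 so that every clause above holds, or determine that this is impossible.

x1=True, x2=True, x3=True, x4=False

Suppose x1 = True.
Suppose x4 = False.
Unit clause (x3) forces x3 = True.
Unit clause (x2) forces x2 = True.
All clauses are satisfied.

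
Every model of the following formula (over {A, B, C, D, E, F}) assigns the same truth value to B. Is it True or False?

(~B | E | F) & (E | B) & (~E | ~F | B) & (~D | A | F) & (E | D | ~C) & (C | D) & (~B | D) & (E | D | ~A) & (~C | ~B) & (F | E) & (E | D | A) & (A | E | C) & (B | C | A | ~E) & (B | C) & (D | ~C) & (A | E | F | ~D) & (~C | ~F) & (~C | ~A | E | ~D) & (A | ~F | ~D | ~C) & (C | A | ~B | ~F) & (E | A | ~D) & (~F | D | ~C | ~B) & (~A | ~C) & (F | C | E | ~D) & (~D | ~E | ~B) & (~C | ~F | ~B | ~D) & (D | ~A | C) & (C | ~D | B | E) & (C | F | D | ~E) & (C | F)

True

Suppose B = 0.
(E) alone gives E = 1.
(~F) alone gives F = 0.
(C) alone gives C = 1.
(D) alone gives D = 1.
(A) alone gives A = 1.
But (~A) is also a unit clause — contradiction.
So every satisfying assignment has B = True.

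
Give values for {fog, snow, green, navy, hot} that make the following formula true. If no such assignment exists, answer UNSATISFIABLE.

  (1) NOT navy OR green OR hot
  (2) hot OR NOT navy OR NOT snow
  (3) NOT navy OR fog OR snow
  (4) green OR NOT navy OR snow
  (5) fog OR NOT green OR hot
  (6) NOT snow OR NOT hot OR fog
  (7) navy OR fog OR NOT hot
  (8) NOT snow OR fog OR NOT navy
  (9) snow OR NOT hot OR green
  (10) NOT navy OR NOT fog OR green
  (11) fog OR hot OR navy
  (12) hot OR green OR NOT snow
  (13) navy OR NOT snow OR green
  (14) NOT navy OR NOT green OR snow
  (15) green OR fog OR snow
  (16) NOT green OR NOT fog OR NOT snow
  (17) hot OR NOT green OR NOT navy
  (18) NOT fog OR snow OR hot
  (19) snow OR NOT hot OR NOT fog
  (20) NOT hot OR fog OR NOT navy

Branch on navy: set navy = false.
Branch on fog: set fog = true.
Branch on snow: set snow = false.
The clause (hot) is unit, so hot = true.
But (NOT hot) is also a unit clause — contradiction.
That branch fails; take snow = true instead.
The clause (green) is unit, so green = true.
But (NOT green) is also a unit clause — contradiction.
Either choice for snow ends in contradiction.
That branch fails; take fog = false instead.
The clause (NOT hot) is unit, so hot = false.
But (hot) is also a unit clause — contradiction.
Either choice for fog ends in contradiction.
That branch fails; take navy = true instead.
Branch on green: set green = true.
The clause (snow) is unit, so snow = true.
The clause (hot) is unit, so hot = true.
The clause (fog) is unit, so fog = true.
But (NOT fog) is also a unit clause — contradiction.
That branch fails; take green = false instead.
The clause (hot) is unit, so hot = true.
The clause (snow) is unit, so snow = true.
The clause (fog) is unit, so fog = true.
But (NOT fog) is also a unit clause — contradiction.
Either choice for green ends in contradiction.
Either choice for navy ends in contradiction.

UNSATISFIABLE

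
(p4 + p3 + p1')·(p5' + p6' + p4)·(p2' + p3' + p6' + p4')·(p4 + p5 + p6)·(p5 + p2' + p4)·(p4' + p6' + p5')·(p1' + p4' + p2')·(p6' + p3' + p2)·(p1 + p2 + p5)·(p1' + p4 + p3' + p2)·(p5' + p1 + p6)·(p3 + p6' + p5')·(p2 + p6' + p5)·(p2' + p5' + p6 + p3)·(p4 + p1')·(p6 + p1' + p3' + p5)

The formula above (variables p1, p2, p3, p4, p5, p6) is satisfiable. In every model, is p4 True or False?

True

Suppose p4 = 0.
From the singleton clause (p1'), p1 = 0.
Branch on p5: set p5 = 0.
From the singleton clause (p6), p6 = 1.
From the singleton clause (p2'), p2 = 0.
Now (p2) is unsatisfied and unit — conflict.
Backtrack on p5: now try p5 = 1.
From the singleton clause (p6'), p6 = 0.
Now (p6) is unsatisfied and unit — conflict.
Both values of p5 lead to a conflict.
So every satisfying assignment has p4 = True.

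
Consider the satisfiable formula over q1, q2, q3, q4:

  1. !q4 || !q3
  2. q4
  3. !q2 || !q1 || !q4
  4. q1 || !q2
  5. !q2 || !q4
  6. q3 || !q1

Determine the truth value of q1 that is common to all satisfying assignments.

False

Suppose q1 = true.
The clause (q4) is unit, so q4 = true.
The clause (!q3) is unit, so q3 = false.
Now (q3) is unsatisfied and unit — conflict.
So every satisfying assignment has q1 = False.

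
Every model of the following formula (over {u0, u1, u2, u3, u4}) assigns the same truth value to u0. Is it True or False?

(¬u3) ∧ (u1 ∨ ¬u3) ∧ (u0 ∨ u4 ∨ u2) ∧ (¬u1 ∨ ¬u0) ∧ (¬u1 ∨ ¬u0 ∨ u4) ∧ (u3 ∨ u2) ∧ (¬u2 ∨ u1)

False

Suppose u0 = True.
The clause (¬u3) is unit, so u3 = False.
The clause (¬u1) is unit, so u1 = False.
The clause (u2) is unit, so u2 = True.
Now (¬u2) is unsatisfied and unit — conflict.
So every satisfying assignment has u0 = False.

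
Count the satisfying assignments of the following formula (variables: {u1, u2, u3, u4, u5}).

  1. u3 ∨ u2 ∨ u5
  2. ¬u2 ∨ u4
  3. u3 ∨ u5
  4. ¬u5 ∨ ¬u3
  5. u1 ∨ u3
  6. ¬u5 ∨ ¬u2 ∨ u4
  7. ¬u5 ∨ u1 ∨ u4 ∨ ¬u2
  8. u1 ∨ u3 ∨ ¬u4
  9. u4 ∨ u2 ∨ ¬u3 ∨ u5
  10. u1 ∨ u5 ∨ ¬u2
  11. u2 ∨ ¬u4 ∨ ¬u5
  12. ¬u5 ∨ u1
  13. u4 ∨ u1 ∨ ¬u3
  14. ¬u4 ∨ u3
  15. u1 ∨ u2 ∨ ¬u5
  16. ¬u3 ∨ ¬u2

3

There are 2^5 = 32 truth assignments over (u1, u2, u3, u4, u5).
Split on u5. With u5 = True, the clauses containing u5 are satisfied and ¬u5 drops from the rest; 1 of the 2^4 = 16 assignments to the other variables satisfy what remains.
With u5 = False, by the same count on the reduced clause set, 2 assignments work.
(One model: u1=F, u2=F, u3=T, u4=T, u5=F.)
Total: 1 + 2 = 3.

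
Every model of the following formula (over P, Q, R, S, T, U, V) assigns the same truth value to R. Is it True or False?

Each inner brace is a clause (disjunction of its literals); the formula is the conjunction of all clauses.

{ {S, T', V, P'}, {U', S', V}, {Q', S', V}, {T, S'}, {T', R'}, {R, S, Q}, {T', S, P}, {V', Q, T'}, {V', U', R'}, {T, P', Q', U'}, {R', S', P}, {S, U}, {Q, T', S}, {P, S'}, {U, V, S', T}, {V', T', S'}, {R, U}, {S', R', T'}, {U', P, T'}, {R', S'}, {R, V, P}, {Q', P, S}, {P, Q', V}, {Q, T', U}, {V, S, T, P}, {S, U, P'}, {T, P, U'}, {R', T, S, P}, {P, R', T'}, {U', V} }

Suppose R = 1.
(T') alone gives T = 0.
(S') alone gives S = 0.
(U) alone gives U = 1.
(V') alone gives V = 0.
That conflicts with the unit clause (V).
So every satisfying assignment has R = False.

False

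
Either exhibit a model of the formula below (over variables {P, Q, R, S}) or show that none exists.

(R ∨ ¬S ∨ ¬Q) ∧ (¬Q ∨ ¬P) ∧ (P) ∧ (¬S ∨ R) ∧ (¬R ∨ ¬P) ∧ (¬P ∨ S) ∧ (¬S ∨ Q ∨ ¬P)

UNSATISFIABLE

Unit clause (P) forces P = True.
Unit clause (¬Q) forces Q = False.
Unit clause (¬R) forces R = False.
Unit clause (¬S) forces S = False.
Now (S) is unsatisfied and unit — conflict.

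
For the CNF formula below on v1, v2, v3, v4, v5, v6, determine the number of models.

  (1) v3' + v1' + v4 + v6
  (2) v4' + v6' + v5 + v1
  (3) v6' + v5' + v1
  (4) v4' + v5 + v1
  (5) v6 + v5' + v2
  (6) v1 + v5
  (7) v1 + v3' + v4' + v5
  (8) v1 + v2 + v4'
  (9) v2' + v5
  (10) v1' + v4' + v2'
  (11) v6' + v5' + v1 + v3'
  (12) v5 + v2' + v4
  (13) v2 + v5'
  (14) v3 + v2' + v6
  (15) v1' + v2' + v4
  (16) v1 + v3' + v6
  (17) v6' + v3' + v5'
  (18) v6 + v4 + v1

7

There are 2^6 = 64 truth assignments over (v1, v2, v3, v4, v5, v6).
Split on v6. With v6 = 1, the clauses containing v6 are satisfied and v6' drops from the rest; 4 of the 2^5 = 32 assignments to the other variables satisfy what remains.
With v6 = 0, by the same count on the reduced clause set, 3 assignments work.
Total: 4 + 3 = 7.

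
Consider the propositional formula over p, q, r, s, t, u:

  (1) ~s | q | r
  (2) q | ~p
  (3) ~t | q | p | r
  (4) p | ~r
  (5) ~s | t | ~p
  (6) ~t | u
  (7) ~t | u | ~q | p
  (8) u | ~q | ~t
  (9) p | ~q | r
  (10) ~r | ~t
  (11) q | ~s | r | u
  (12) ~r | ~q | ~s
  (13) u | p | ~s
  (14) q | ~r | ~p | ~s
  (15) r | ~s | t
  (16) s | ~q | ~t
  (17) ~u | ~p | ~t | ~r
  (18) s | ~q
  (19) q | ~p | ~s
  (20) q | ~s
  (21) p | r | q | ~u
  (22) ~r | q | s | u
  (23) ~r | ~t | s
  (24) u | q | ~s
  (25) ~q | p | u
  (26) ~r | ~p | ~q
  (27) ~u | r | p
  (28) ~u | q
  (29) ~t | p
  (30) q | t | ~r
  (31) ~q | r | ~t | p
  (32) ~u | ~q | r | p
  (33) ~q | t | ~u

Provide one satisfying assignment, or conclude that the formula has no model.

p=0; q=0; r=0; s=0; t=0; u=0

Branch on q: set q = 0.
(~p) alone gives p = 0.
(~r) alone gives r = 0.
(~s) alone gives s = 0.
(~t) alone gives t = 0.
(~u) alone gives u = 0.
All clauses are satisfied.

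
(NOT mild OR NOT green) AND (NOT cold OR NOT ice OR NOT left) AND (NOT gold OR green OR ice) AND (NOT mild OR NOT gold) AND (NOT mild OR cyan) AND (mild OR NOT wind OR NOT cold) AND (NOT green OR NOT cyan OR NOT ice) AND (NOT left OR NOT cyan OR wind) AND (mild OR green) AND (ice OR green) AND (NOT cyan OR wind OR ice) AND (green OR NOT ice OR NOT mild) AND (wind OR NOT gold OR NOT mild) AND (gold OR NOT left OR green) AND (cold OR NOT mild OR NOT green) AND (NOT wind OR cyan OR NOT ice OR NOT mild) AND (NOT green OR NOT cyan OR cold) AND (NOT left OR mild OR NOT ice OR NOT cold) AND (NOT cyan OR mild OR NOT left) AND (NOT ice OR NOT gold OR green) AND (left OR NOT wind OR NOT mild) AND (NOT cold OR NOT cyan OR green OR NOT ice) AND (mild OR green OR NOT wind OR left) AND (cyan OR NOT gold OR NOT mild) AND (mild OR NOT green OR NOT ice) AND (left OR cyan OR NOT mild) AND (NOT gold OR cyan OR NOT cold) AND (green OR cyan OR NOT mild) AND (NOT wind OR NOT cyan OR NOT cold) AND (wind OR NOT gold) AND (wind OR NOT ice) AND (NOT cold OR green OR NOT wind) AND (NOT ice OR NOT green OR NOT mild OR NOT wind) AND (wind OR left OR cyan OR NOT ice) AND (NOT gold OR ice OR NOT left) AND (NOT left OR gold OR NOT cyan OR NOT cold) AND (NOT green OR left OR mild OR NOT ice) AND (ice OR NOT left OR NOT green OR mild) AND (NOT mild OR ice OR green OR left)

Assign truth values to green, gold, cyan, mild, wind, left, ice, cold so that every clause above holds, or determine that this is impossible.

green: true; gold: true; cyan: false; mild: false; wind: true; left: false; ice: false; cold: false

Try mild = false.
Unit clause (green) forces green = true.
Unit clause (NOT ice) forces ice = false.
Unit clause (NOT left) forces left = false.
Try wind = true.
Unit clause (NOT cold) forces cold = false.
Unit clause (NOT cyan) forces cyan = false.
No clause remains; gold is free.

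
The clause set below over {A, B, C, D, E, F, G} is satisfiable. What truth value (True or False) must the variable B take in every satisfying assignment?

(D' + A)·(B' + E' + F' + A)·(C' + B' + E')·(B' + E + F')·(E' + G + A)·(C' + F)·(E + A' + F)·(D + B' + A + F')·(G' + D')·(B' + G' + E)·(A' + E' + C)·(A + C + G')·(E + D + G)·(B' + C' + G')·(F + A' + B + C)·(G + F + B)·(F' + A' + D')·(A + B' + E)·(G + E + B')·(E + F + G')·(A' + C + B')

False

Suppose B = 1.
Try D = 0.
Try C = 0.
(A') alone gives A = 0.
(F') alone gives F = 0.
(G') alone gives G = 0.
(E') alone gives E = 0.
Now (E) is unsatisfied and unit — conflict.
So C must be the other value — set C = 1.
(E') alone gives E = 0.
(F') alone gives F = 0.
Now (F) is unsatisfied and unit — conflict.
Neither C = 1 nor C = 0 works.
So D must be the other value — set D = 1.
(A) alone gives A = 1.
(G') alone gives G = 0.
(F') alone gives F = 0.
(C') alone gives C = 0.
Now (C) is unsatisfied and unit — conflict.
Neither D = 1 nor D = 0 works.
So every satisfying assignment has B = False.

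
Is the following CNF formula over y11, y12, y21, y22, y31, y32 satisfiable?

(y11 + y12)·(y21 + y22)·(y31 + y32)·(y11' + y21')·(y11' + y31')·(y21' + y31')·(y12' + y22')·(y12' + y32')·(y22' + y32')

Unsatisfiable

Case y11 = 1:
(y21') alone gives y21 = 0.
(y22) alone gives y22 = 1.
(y31') alone gives y31 = 0.
(y32) alone gives y32 = 1.
That conflicts with the unit clause (y32').
Backtrack on y11: now try y11 = 0.
(y12) alone gives y12 = 1.
(y22') alone gives y22 = 0.
(y21) alone gives y21 = 1.
(y31') alone gives y31 = 0.
(y32) alone gives y32 = 1.
That conflicts with the unit clause (y32').
Neither y11 = 1 nor y11 = 0 works.
No assignment satisfies every clause.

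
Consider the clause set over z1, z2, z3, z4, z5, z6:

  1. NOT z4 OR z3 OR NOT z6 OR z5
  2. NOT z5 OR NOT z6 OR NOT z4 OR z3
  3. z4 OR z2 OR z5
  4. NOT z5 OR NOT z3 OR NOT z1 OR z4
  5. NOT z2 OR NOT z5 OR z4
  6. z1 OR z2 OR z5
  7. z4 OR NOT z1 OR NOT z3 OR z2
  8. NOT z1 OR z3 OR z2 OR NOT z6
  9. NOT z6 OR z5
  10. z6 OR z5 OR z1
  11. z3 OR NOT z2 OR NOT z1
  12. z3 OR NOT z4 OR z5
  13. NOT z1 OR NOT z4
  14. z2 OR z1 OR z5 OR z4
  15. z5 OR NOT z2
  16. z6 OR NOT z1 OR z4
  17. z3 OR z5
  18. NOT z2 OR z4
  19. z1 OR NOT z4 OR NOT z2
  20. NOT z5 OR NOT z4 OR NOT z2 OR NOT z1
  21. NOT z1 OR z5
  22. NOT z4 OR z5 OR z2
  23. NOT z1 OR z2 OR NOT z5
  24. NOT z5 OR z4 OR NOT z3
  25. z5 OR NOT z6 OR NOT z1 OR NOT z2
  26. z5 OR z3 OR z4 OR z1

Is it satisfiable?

Suppose z6 = false.
Suppose z5 = true.
Suppose z2 = false.
Unit clause (NOT z1) forces z1 = false.
Suppose z4 = true.
No clause remains; z3 is free.
A satisfying assignment: z1: false,  z2: false,  z3: true,  z4: true,  z5: true,  z6: false.

Satisfiable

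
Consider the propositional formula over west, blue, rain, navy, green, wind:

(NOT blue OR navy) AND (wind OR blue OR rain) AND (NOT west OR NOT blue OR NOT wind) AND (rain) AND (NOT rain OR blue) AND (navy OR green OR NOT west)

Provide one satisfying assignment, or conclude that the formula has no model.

west ↦ false,  blue ↦ true,  rain ↦ true,  navy ↦ true,  green ↦ false,  wind ↦ false

(rain) alone gives rain = true.
(blue) alone gives blue = true.
(navy) alone gives navy = true.
Try west = false.
Every clause is now satisfied; green, wind are unconstrained.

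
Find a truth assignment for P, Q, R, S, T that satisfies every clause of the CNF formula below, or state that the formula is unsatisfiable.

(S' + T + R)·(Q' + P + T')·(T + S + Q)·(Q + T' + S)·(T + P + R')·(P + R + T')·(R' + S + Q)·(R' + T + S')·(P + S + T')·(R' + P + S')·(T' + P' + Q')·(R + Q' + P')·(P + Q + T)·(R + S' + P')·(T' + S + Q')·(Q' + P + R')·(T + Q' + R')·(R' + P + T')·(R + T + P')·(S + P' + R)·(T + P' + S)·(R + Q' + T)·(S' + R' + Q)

UNSATISFIABLE

Try S = 0.
Try T = 1.
(Q) alone gives Q = 1.
But (Q') is also a unit clause — contradiction.
So T must be the other value — set T = 0.
(Q) alone gives Q = 1.
(R') alone gives R = 0.
But (R) is also a unit clause — contradiction.
Both values of T lead to a conflict.
So S must be the other value — set S = 1.
Try T = 1.
Try Q = 0.
(R') alone gives R = 0.
(P) alone gives P = 1.
But (P') is also a unit clause — contradiction.
So Q must be the other value — set Q = 1.
(P) alone gives P = 1.
But (P') is also a unit clause — contradiction.
Both values of Q lead to a conflict.
So T must be the other value — set T = 0.
(R) alone gives R = 1.
But (R') is also a unit clause — contradiction.
Both values of T lead to a conflict.
Both values of S lead to a conflict.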